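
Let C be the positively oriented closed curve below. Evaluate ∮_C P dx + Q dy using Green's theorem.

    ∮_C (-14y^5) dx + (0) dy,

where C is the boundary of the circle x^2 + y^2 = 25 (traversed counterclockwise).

Green's theorem converts the closed line integral into a double integral over the enclosed region D:

    ∮_C P dx + Q dy = ∬_D (∂Q/∂x - ∂P/∂y) dA.

Here P = -14y^5, Q = 0, so

    ∂Q/∂x = 0,    ∂P/∂y = -70y^4,
    ∂Q/∂x - ∂P/∂y = 70y^4.

D is the region x^2 + y^2 ≤ 25. Evaluating the double integral:

In polar coordinates (x = r cos θ, y = r sin θ, dA = r dr dθ) the integrand becomes 70r^4sin(θ)^4, so

    ∬_D (70y^4) dA = ∫_0^{2π} ∫_0^{5} (70r^4sin(θ)^4) · r dr dθ.

Inner (r from 0 to 5): 546875sin(θ)^4/3.
Outer (θ from 0 to 2π): 546875π/4.

Therefore ∮_C P dx + Q dy = 546875π/4.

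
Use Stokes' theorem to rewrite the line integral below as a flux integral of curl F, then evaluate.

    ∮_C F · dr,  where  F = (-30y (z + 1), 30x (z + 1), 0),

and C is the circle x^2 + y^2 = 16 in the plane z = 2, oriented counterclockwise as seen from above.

Let S be the flat disk x^2 + y^2 ≤ 16 in the plane z = 2, with upward unit normal n̂ = ẑ. By Stokes' theorem,

    ∮_C F · dr = ∬_S (∇ × F) · n̂ dS = ∬_D (curl F)_z dA,

where D is the disk x^2 + y^2 ≤ 16.

Compute the curl of F = (-30y (z + 1), 30x (z + 1), 0):
    (∇ × F)_x = ∂F_z/∂y - ∂F_y/∂z = -30x,
    (∇ × F)_y = ∂F_x/∂z - ∂F_z/∂x = -30y,
    (∇ × F)_z = ∂F_y/∂x - ∂F_x/∂y = 60z + 60.

On z = 2, (curl F)_z = 180.

Convert to polar (x = r cos θ, y = r sin θ, dA = r dr dθ); the integrand becomes 180, so

    ∬_D (curl F)_z dA = ∫_0^{2π} ∫_0^{4} (180) · r dr dθ.

Inner (r from 0 to 4): 1440.
Outer (θ from 0 to 2π): 2880π.

Therefore ∮_C F · dr = 2880π.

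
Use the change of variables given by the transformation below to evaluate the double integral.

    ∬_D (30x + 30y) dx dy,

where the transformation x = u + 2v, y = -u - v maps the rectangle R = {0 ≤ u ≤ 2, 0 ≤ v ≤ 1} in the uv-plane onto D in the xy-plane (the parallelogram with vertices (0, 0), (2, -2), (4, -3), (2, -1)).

Compute the Jacobian determinant of (x, y) with respect to (u, v):

    ∂(x,y)/∂(u,v) = | 1  2 | = (1)(-1) - (2)(-1) = 1.
                   | -1  -1 |

Its absolute value is |J| = 1 (the area scaling factor).

Substituting x = u + 2v, y = -u - v into the integrand,

    30x + 30y → 30v,

so the integral becomes

    ∬_R (30v) · |J| du dv = ∫_0^2 ∫_0^1 (30v) dv du.

Inner (v): 15.
Outer (u): 30.

Therefore ∬_D (30x + 30y) dx dy = 30.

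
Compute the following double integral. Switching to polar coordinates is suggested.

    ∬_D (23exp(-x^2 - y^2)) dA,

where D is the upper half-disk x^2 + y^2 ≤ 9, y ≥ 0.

The region D is 0 ≤ r ≤ 3, 0 ≤ θ ≤ π in polar coordinates, where x = r cos(θ), y = r sin(θ), and dA = r dr dθ.

Under the substitution, the integrand becomes 23exp(-r^2), so

    ∬_D (23exp(-x^2 - y^2)) dA = ∫_{0}^{π} ∫_{0}^{3} (23exp(-r^2)) · r dr dθ.

Inner integral (in r): ∫_{0}^{3} (23exp(-r^2)) · r dr = 23/2 - 23exp(-9)/2.

Outer integral (in θ): ∫_{0}^{π} (23/2 - 23exp(-9)/2) dθ = -23π (1 - exp(9))exp(-9)/2.

Therefore ∬_D (23exp(-x^2 - y^2)) dA = -23π (1 - exp(9))exp(-9)/2.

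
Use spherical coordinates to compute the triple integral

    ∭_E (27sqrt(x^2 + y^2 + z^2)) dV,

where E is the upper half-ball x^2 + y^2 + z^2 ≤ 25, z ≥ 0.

In spherical coordinates, x = ρ sin(φ) cos(θ), y = ρ sin(φ) sin(θ), z = ρ cos(φ), and dV = ρ^2 sin(φ) dρ dφ dθ.

The integrand becomes 27ρ, so

    ∭_E (27sqrt(x^2 + y^2 + z^2)) dV = ∫_{0}^{2π} ∫_{0}^{π/2} ∫_{0}^{5} (27ρ) · ρ^2 sin(φ) dρ dφ dθ.

Inner (ρ): 16875sin(φ)/4.
Middle (φ): 16875/4.
Outer (θ): 16875π/2.

Therefore the triple integral equals 16875π/2.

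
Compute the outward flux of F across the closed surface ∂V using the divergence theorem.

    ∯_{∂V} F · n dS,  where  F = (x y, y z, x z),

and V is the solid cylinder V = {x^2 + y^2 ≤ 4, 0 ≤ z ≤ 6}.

By the divergence theorem,

    ∯_{∂V} F · n dS = ∭_V (∇ · F) dV.

Compute the divergence:
    ∇ · F = ∂F_x/∂x + ∂F_y/∂y + ∂F_z/∂z = y + z + x = x + y + z.

In cylindrical coordinates, x = r cos(θ), y = r sin(θ), z = z, dV = r dr dθ dz, with 0 ≤ r ≤ 2, 0 ≤ θ ≤ 2π, 0 ≤ z ≤ 6.

The integrand, after substitution and multiplying by the volume element, becomes (sqrt(2)r sin(θ + π/4) + z) · r, so

    ∭_V (∇·F) dV = ∫_0^{2π} ∫_0^{2} ∫_0^{6} (sqrt(2)r sin(θ + π/4) + z) · r dz dr dθ.

Inner (z from 0 to 6): 6r (sqrt(2)r sin(θ + π/4) + 3).
Middle (r from 0 to 2): 16sqrt(2)sin(θ + π/4) + 36.
Outer (θ from 0 to 2π): 72π.

Therefore ∯_{∂V} F · n dS = 72π.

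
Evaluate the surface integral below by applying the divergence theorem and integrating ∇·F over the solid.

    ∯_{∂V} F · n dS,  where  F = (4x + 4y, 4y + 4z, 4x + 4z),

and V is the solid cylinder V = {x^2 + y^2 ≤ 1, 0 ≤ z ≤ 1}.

By the divergence theorem,

    ∯_{∂V} F · n dS = ∭_V (∇ · F) dV.

Compute the divergence:
    ∇ · F = ∂F_x/∂x + ∂F_y/∂y + ∂F_z/∂z = 4 + 4 + 4 = 12.

In cylindrical coordinates, x = r cos(θ), y = r sin(θ), z = z, dV = r dr dθ dz, with 0 ≤ r ≤ 1, 0 ≤ θ ≤ 2π, 0 ≤ z ≤ 1.

The integrand, after substitution and multiplying by the volume element, becomes (12) · r, so

    ∭_V (∇·F) dV = ∫_0^{2π} ∫_0^{1} ∫_0^{1} (12) · r dz dr dθ.

Inner (z from 0 to 1): 12r.
Middle (r from 0 to 1): 6.
Outer (θ from 0 to 2π): 12π.

Therefore ∯_{∂V} F · n dS = 12π.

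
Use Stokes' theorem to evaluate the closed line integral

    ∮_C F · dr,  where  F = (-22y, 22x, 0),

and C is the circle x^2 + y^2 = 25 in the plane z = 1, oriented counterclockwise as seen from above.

Let S be the flat disk x^2 + y^2 ≤ 25 in the plane z = 1, with upward unit normal n̂ = ẑ. By Stokes' theorem,

    ∮_C F · dr = ∬_S (∇ × F) · n̂ dS = ∬_D (curl F)_z dA,

where D is the disk x^2 + y^2 ≤ 25.

Compute the curl of F = (-22y, 22x, 0):
    (∇ × F)_x = ∂F_z/∂y - ∂F_y/∂z = 0,
    (∇ × F)_y = ∂F_x/∂z - ∂F_z/∂x = 0,
    (∇ × F)_z = ∂F_y/∂x - ∂F_x/∂y = 44.

On z = 1, (curl F)_z = 44.

Convert to polar (x = r cos θ, y = r sin θ, dA = r dr dθ); the integrand becomes 44, so

    ∬_D (curl F)_z dA = ∫_0^{2π} ∫_0^{5} (44) · r dr dθ.

Inner (r from 0 to 5): 550.
Outer (θ from 0 to 2π): 1100π.

Therefore ∮_C F · dr = 1100π.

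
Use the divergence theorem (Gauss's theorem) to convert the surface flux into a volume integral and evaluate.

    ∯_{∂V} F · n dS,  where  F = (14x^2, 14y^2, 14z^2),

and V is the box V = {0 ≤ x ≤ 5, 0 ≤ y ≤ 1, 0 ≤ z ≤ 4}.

By the divergence theorem,

    ∯_{∂V} F · n dS = ∭_V (∇ · F) dV.

Compute the divergence:
    ∇ · F = ∂F_x/∂x + ∂F_y/∂y + ∂F_z/∂z = 28x + 28y + 28z.

V is a rectangular box, so dV = dx dy dz with 0 ≤ x ≤ 5, 0 ≤ y ≤ 1, 0 ≤ z ≤ 4.

Integrate (28x + 28y + 28z) over V as an iterated integral:

    ∭_V (∇·F) dV = ∫_0^{5} ∫_0^{1} ∫_0^{4} (28x + 28y + 28z) dz dy dx.

Inner (z from 0 to 4): 112x + 112y + 224.
Middle (y from 0 to 1): 112x + 280.
Outer (x from 0 to 5): 2800.

Therefore ∯_{∂V} F · n dS = 2800.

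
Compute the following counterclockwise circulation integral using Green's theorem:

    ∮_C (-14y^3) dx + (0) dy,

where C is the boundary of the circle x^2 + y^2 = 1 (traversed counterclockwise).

Green's theorem converts the closed line integral into a double integral over the enclosed region D:

    ∮_C P dx + Q dy = ∬_D (∂Q/∂x - ∂P/∂y) dA.

Here P = -14y^3, Q = 0, so

    ∂Q/∂x = 0,    ∂P/∂y = -42y^2,
    ∂Q/∂x - ∂P/∂y = 42y^2.

D is the region x^2 + y^2 ≤ 1. Evaluating the double integral:

In polar coordinates (x = r cos θ, y = r sin θ, dA = r dr dθ) the integrand becomes 42r^2sin(θ)^2, so

    ∬_D (42y^2) dA = ∫_0^{2π} ∫_0^{1} (42r^2sin(θ)^2) · r dr dθ.

Inner (r from 0 to 1): 21sin(θ)^2/2.
Outer (θ from 0 to 2π): 21π/2.

Therefore ∮_C P dx + Q dy = 21π/2.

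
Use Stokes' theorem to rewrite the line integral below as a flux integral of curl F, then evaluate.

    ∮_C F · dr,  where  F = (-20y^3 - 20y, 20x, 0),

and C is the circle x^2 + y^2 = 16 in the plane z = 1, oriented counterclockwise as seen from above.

Let S be the flat disk x^2 + y^2 ≤ 16 in the plane z = 1, with upward unit normal n̂ = ẑ. By Stokes' theorem,

    ∮_C F · dr = ∬_S (∇ × F) · n̂ dS = ∬_D (curl F)_z dA,

where D is the disk x^2 + y^2 ≤ 16.

Compute the curl of F = (-20y^3 - 20y, 20x, 0):
    (∇ × F)_x = ∂F_z/∂y - ∂F_y/∂z = 0,
    (∇ × F)_y = ∂F_x/∂z - ∂F_z/∂x = 0,
    (∇ × F)_z = ∂F_y/∂x - ∂F_x/∂y = 60y^2 + 40.

On z = 1, (curl F)_z = 60y^2 + 40.

Convert to polar (x = r cos θ, y = r sin θ, dA = r dr dθ); the integrand becomes 60r^2sin(θ)^2 + 40, so

    ∬_D (curl F)_z dA = ∫_0^{2π} ∫_0^{4} (60r^2sin(θ)^2 + 40) · r dr dθ.

Inner (r from 0 to 4): 3840sin(θ)^2 + 320.
Outer (θ from 0 to 2π): 4480π.

Therefore ∮_C F · dr = 4480π.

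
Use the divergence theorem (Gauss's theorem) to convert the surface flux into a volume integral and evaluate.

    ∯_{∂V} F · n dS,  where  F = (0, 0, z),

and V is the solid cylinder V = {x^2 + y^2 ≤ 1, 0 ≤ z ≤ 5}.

By the divergence theorem,

    ∯_{∂V} F · n dS = ∭_V (∇ · F) dV.

Compute the divergence:
    ∇ · F = ∂F_x/∂x + ∂F_y/∂y + ∂F_z/∂z = 0 + 0 + 1 = 1.

In cylindrical coordinates, x = r cos(θ), y = r sin(θ), z = z, dV = r dr dθ dz, with 0 ≤ r ≤ 1, 0 ≤ θ ≤ 2π, 0 ≤ z ≤ 5.

The integrand, after substitution and multiplying by the volume element, becomes (1) · r, so

    ∭_V (∇·F) dV = ∫_0^{2π} ∫_0^{1} ∫_0^{5} (1) · r dz dr dθ.

Inner (z from 0 to 5): 5r.
Middle (r from 0 to 1): 5/2.
Outer (θ from 0 to 2π): 5π.

Therefore ∯_{∂V} F · n dS = 5π.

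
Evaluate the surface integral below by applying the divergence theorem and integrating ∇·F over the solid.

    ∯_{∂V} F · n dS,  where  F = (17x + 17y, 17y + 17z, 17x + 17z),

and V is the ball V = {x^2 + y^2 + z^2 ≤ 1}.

By the divergence theorem,

    ∯_{∂V} F · n dS = ∭_V (∇ · F) dV.

Compute the divergence:
    ∇ · F = ∂F_x/∂x + ∂F_y/∂y + ∂F_z/∂z = 17 + 17 + 17 = 51.

In spherical coordinates, x = ρ sin(φ) cos(θ), y = ρ sin(φ) sin(θ), z = ρ cos(φ), dV = ρ^2 sin(φ) dρ dφ dθ, with 0 ≤ ρ ≤ 1, 0 ≤ φ ≤ π, 0 ≤ θ ≤ 2π.

The integrand, after substitution and multiplying by the volume element, becomes (51) · ρ^2 sin(φ), so

    ∭_V (∇·F) dV = ∫_0^{2π} ∫_0^{π} ∫_0^{1} (51) · ρ^2 sin(φ) dρ dφ dθ.

Inner (ρ from 0 to 1): 17sin(φ).
Middle (φ from 0 to π): 34.
Outer (θ from 0 to 2π): 68π.

Therefore ∯_{∂V} F · n dS = 68π.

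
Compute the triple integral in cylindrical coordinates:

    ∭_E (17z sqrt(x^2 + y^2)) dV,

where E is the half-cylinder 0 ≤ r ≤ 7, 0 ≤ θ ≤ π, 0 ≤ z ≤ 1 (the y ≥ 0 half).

In cylindrical coordinates, x = r cos(θ), y = r sin(θ), z = z, and dV = r dr dθ dz.

The integrand becomes 17r z, so

    ∭_E (17z sqrt(x^2 + y^2)) dV = ∫_{0}^{π} ∫_{0}^{7} ∫_{0}^{1} (17r z) · r dz dr dθ.

Inner (z): 17r^2/2.
Middle (r from 0 to 7): 5831/6.
Outer (θ): 5831π/6.

Therefore the triple integral equals 5831π/6.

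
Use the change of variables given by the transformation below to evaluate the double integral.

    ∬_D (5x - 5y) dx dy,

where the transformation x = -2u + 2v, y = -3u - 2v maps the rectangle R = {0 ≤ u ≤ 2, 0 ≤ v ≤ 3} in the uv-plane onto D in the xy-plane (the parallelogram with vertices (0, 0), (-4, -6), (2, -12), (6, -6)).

Compute the Jacobian determinant of (x, y) with respect to (u, v):

    ∂(x,y)/∂(u,v) = | -2  2 | = (-2)(-2) - (2)(-3) = 10.
                   | -3  -2 |

Its absolute value is |J| = 10 (the area scaling factor).

Substituting x = -2u + 2v, y = -3u - 2v into the integrand,

    5x - 5y → 5u + 20v,

so the integral becomes

    ∬_R (5u + 20v) · |J| du dv = ∫_0^2 ∫_0^3 (50u + 200v) dv du.

Inner (v): 150u + 900.
Outer (u): 2100.

Therefore ∬_D (5x - 5y) dx dy = 2100.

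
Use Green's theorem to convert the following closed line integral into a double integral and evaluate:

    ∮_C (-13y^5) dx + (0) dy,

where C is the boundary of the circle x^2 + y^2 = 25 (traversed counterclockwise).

Green's theorem converts the closed line integral into a double integral over the enclosed region D:

    ∮_C P dx + Q dy = ∬_D (∂Q/∂x - ∂P/∂y) dA.

Here P = -13y^5, Q = 0, so

    ∂Q/∂x = 0,    ∂P/∂y = -65y^4,
    ∂Q/∂x - ∂P/∂y = 65y^4.

D is the region x^2 + y^2 ≤ 25. Evaluating the double integral:

In polar coordinates (x = r cos θ, y = r sin θ, dA = r dr dθ) the integrand becomes 65r^4sin(θ)^4, so

    ∬_D (65y^4) dA = ∫_0^{2π} ∫_0^{5} (65r^4sin(θ)^4) · r dr dθ.

Inner (r from 0 to 5): 1015625sin(θ)^4/6.
Outer (θ from 0 to 2π): 1015625π/8.

Therefore ∮_C P dx + Q dy = 1015625π/8.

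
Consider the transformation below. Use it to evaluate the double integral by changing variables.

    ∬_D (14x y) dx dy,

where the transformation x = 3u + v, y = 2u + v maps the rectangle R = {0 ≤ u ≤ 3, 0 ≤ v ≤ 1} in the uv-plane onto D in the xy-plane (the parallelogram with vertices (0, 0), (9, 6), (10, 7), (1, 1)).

Compute the Jacobian determinant of (x, y) with respect to (u, v):

    ∂(x,y)/∂(u,v) = | 3  1 | = (3)(1) - (1)(2) = 1.
                   | 2  1 |

Its absolute value is |J| = 1 (the area scaling factor).

Substituting x = 3u + v, y = 2u + v into the integrand,

    14x y → 84u^2 + 70u v + 14v^2,

so the integral becomes

    ∬_R (84u^2 + 70u v + 14v^2) · |J| du dv = ∫_0^3 ∫_0^1 (84u^2 + 70u v + 14v^2) dv du.

Inner (v): 84u^2 + 35u + 14/3.
Outer (u): 1855/2.

Therefore ∬_D (14x y) dx dy = 1855/2.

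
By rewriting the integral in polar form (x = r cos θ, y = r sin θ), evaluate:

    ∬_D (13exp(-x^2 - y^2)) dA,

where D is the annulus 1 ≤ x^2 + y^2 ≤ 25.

The region D is 1 ≤ r ≤ 5, 0 ≤ θ ≤ 2π in polar coordinates, where x = r cos(θ), y = r sin(θ), and dA = r dr dθ.

Under the substitution, the integrand becomes 13exp(-r^2), so

    ∬_D (13exp(-x^2 - y^2)) dA = ∫_{0}^{2π} ∫_{1}^{5} (13exp(-r^2)) · r dr dθ.

Inner integral (in r): ∫_{1}^{5} (13exp(-r^2)) · r dr = -(13 - 13exp(24))exp(-25)/2.

Outer integral (in θ): ∫_{0}^{2π} (-(13 - 13exp(24))exp(-25)/2) dθ = -13π (1 - exp(24))exp(-25).

Therefore ∬_D (13exp(-x^2 - y^2)) dA = -13π (1 - exp(24))exp(-25).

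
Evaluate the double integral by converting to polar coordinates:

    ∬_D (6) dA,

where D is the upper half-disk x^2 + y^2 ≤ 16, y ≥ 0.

The region D is 0 ≤ r ≤ 4, 0 ≤ θ ≤ π in polar coordinates, where x = r cos(θ), y = r sin(θ), and dA = r dr dθ.

Under the substitution, the integrand becomes 6, so

    ∬_D (6) dA = ∫_{0}^{π} ∫_{0}^{4} (6) · r dr dθ.

Inner integral (in r): ∫_{0}^{4} (6) · r dr = 48.

Outer integral (in θ): ∫_{0}^{π} (48) dθ = 48π.

Therefore ∬_D (6) dA = 48π.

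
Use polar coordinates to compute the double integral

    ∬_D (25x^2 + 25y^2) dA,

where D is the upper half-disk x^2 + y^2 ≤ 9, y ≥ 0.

The region D is 0 ≤ r ≤ 3, 0 ≤ θ ≤ π in polar coordinates, where x = r cos(θ), y = r sin(θ), and dA = r dr dθ.

Under the substitution, the integrand becomes 25r^2, so

    ∬_D (25x^2 + 25y^2) dA = ∫_{0}^{π} ∫_{0}^{3} (25r^2) · r dr dθ.

Inner integral (in r): ∫_{0}^{3} (25r^2) · r dr = 2025/4.

Outer integral (in θ): ∫_{0}^{π} (2025/4) dθ = 2025π/4.

Therefore ∬_D (25x^2 + 25y^2) dA = 2025π/4.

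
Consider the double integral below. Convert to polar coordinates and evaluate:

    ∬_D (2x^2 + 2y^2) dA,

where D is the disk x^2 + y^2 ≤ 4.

The region D is 0 ≤ r ≤ 2, 0 ≤ θ ≤ 2π in polar coordinates, where x = r cos(θ), y = r sin(θ), and dA = r dr dθ.

Under the substitution, the integrand becomes 2r^2, so

    ∬_D (2x^2 + 2y^2) dA = ∫_{0}^{2π} ∫_{0}^{2} (2r^2) · r dr dθ.

Inner integral (in r): ∫_{0}^{2} (2r^2) · r dr = 8.

Outer integral (in θ): ∫_{0}^{2π} (8) dθ = 16π.

Therefore ∬_D (2x^2 + 2y^2) dA = 16π.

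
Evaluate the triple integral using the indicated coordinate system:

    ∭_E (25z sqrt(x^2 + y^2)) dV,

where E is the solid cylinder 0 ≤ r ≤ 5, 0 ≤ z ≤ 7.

In cylindrical coordinates, x = r cos(θ), y = r sin(θ), z = z, and dV = r dr dθ dz.

The integrand becomes 25r z, so

    ∭_E (25z sqrt(x^2 + y^2)) dV = ∫_{0}^{2π} ∫_{0}^{5} ∫_{0}^{7} (25r z) · r dz dr dθ.

Inner (z): 1225r^2/2.
Middle (r from 0 to 5): 153125/6.
Outer (θ): 153125π/3.

Therefore the triple integral equals 153125π/3.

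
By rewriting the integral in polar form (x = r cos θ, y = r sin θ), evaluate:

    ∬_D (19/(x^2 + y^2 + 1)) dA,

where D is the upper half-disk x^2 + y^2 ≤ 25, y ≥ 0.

The region D is 0 ≤ r ≤ 5, 0 ≤ θ ≤ π in polar coordinates, where x = r cos(θ), y = r sin(θ), and dA = r dr dθ.

Under the substitution, the integrand becomes 19/(r^2 + 1), so

    ∬_D (19/(x^2 + y^2 + 1)) dA = ∫_{0}^{π} ∫_{0}^{5} (19/(r^2 + 1)) · r dr dθ.

Inner integral (in r): ∫_{0}^{5} (19/(r^2 + 1)) · r dr = 19log(26)/2.

Outer integral (in θ): ∫_{0}^{π} (19log(26)/2) dθ = 19π log(26)/2.

Therefore ∬_D (19/(x^2 + y^2 + 1)) dA = 19π log(26)/2.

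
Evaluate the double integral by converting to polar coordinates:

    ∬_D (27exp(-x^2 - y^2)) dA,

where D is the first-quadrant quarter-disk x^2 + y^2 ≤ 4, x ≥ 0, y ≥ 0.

The region D is 0 ≤ r ≤ 2, 0 ≤ θ ≤ π/2 in polar coordinates, where x = r cos(θ), y = r sin(θ), and dA = r dr dθ.

Under the substitution, the integrand becomes 27exp(-r^2), so

    ∬_D (27exp(-x^2 - y^2)) dA = ∫_{0}^{π/2} ∫_{0}^{2} (27exp(-r^2)) · r dr dθ.

Inner integral (in r): ∫_{0}^{2} (27exp(-r^2)) · r dr = 27/2 - 27exp(-4)/2.

Outer integral (in θ): ∫_{0}^{π/2} (27/2 - 27exp(-4)/2) dθ = -27π (1 - exp(4))exp(-4)/4.

Therefore ∬_D (27exp(-x^2 - y^2)) dA = -27π (1 - exp(4))exp(-4)/4.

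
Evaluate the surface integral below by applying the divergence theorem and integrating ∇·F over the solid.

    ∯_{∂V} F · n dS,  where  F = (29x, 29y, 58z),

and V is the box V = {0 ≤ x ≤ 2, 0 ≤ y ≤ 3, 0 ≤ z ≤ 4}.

By the divergence theorem,

    ∯_{∂V} F · n dS = ∭_V (∇ · F) dV.

Compute the divergence:
    ∇ · F = ∂F_x/∂x + ∂F_y/∂y + ∂F_z/∂z = 29 + 29 + 58 = 116.

V is a rectangular box, so dV = dx dy dz with 0 ≤ x ≤ 2, 0 ≤ y ≤ 3, 0 ≤ z ≤ 4.

Integrate (116) over V as an iterated integral:

    ∭_V (∇·F) dV = ∫_0^{2} ∫_0^{3} ∫_0^{4} (116) dz dy dx.

Inner (z from 0 to 4): 464.
Middle (y from 0 to 3): 1392.
Outer (x from 0 to 2): 2784.

Therefore ∯_{∂V} F · n dS = 2784.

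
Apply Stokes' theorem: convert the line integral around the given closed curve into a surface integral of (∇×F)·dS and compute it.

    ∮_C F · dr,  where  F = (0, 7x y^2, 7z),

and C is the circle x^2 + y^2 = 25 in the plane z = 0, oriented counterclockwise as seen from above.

Let S be the flat disk x^2 + y^2 ≤ 25 in the plane z = 0, with upward unit normal n̂ = ẑ. By Stokes' theorem,

    ∮_C F · dr = ∬_S (∇ × F) · n̂ dS = ∬_D (curl F)_z dA,

where D is the disk x^2 + y^2 ≤ 25.

Compute the curl of F = (0, 7x y^2, 7z):
    (∇ × F)_x = ∂F_z/∂y - ∂F_y/∂z = 0,
    (∇ × F)_y = ∂F_x/∂z - ∂F_z/∂x = 0,
    (∇ × F)_z = ∂F_y/∂x - ∂F_x/∂y = 7y^2.

On z = 0, (curl F)_z = 7y^2.

Convert to polar (x = r cos θ, y = r sin θ, dA = r dr dθ); the integrand becomes 7r^2sin(θ)^2, so

    ∬_D (curl F)_z dA = ∫_0^{2π} ∫_0^{5} (7r^2sin(θ)^2) · r dr dθ.

Inner (r from 0 to 5): 4375sin(θ)^2/4.
Outer (θ from 0 to 2π): 4375π/4.

Therefore ∮_C F · dr = 4375π/4.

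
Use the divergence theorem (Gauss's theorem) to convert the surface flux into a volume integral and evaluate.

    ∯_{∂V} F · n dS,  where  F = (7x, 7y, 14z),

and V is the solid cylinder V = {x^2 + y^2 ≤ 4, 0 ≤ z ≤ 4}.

By the divergence theorem,

    ∯_{∂V} F · n dS = ∭_V (∇ · F) dV.

Compute the divergence:
    ∇ · F = ∂F_x/∂x + ∂F_y/∂y + ∂F_z/∂z = 7 + 7 + 14 = 28.

In cylindrical coordinates, x = r cos(θ), y = r sin(θ), z = z, dV = r dr dθ dz, with 0 ≤ r ≤ 2, 0 ≤ θ ≤ 2π, 0 ≤ z ≤ 4.

The integrand, after substitution and multiplying by the volume element, becomes (28) · r, so

    ∭_V (∇·F) dV = ∫_0^{2π} ∫_0^{2} ∫_0^{4} (28) · r dz dr dθ.

Inner (z from 0 to 4): 112r.
Middle (r from 0 to 2): 224.
Outer (θ from 0 to 2π): 448π.

Therefore ∯_{∂V} F · n dS = 448π.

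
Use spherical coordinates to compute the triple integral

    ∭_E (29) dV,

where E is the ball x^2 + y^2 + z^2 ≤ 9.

In spherical coordinates, x = ρ sin(φ) cos(θ), y = ρ sin(φ) sin(θ), z = ρ cos(φ), and dV = ρ^2 sin(φ) dρ dφ dθ.

The integrand becomes 29, so

    ∭_E (29) dV = ∫_{0}^{2π} ∫_{0}^{π} ∫_{0}^{3} (29) · ρ^2 sin(φ) dρ dφ dθ.

Inner (ρ): 261sin(φ).
Middle (φ): 522.
Outer (θ): 1044π.

Therefore the triple integral equals 1044π.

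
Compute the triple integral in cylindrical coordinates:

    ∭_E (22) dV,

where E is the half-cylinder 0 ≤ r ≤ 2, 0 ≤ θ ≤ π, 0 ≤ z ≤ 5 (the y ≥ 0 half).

In cylindrical coordinates, x = r cos(θ), y = r sin(θ), z = z, and dV = r dr dθ dz.

The integrand becomes 22, so

    ∭_E (22) dV = ∫_{0}^{π} ∫_{0}^{2} ∫_{0}^{5} (22) · r dz dr dθ.

Inner (z): 110r.
Middle (r from 0 to 2): 220.
Outer (θ): 220π.

Therefore the triple integral equals 220π.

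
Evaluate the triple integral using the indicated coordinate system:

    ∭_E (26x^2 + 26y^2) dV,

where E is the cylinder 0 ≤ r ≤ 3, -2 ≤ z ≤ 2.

In cylindrical coordinates, x = r cos(θ), y = r sin(θ), z = z, and dV = r dr dθ dz.

The integrand becomes 26r^2, so

    ∭_E (26x^2 + 26y^2) dV = ∫_{0}^{2π} ∫_{0}^{3} ∫_{-2}^{2} (26r^2) · r dz dr dθ.

Inner (z): 104r^3.
Middle (r from 0 to 3): 2106.
Outer (θ): 4212π.

Therefore the triple integral equals 4212π.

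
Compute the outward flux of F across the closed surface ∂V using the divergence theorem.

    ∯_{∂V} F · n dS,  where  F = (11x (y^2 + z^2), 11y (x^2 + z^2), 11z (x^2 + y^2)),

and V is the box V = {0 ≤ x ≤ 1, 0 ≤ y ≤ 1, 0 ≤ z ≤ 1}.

By the divergence theorem,

    ∯_{∂V} F · n dS = ∭_V (∇ · F) dV.

Compute the divergence:
    ∇ · F = ∂F_x/∂x + ∂F_y/∂y + ∂F_z/∂z = 11y^2 + 11z^2 + 11x^2 + 11z^2 + 11x^2 + 11y^2 = 22x^2 + 22y^2 + 22z^2.

V is a rectangular box, so dV = dx dy dz with 0 ≤ x ≤ 1, 0 ≤ y ≤ 1, 0 ≤ z ≤ 1.

Integrate (22x^2 + 22y^2 + 22z^2) over V as an iterated integral:

    ∭_V (∇·F) dV = ∫_0^{1} ∫_0^{1} ∫_0^{1} (22x^2 + 22y^2 + 22z^2) dz dy dx.

Inner (z from 0 to 1): 22x^2 + 22y^2 + 22/3.
Middle (y from 0 to 1): 22x^2 + 44/3.
Outer (x from 0 to 1): 22.

Therefore ∯_{∂V} F · n dS = 22.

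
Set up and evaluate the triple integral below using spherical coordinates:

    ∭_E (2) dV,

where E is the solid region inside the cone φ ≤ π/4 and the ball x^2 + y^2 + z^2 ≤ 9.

In spherical coordinates, x = ρ sin(φ) cos(θ), y = ρ sin(φ) sin(θ), z = ρ cos(φ), and dV = ρ^2 sin(φ) dρ dφ dθ.

The integrand becomes 2, so

    ∭_E (2) dV = ∫_{0}^{2π} ∫_{0}^{π/4} ∫_{0}^{3} (2) · ρ^2 sin(φ) dρ dφ dθ.

Inner (ρ): 18sin(φ).
Middle (φ): 18 - 9sqrt(2).
Outer (θ): 18π (2 - sqrt(2)).

Therefore the triple integral equals 18π (2 - sqrt(2)).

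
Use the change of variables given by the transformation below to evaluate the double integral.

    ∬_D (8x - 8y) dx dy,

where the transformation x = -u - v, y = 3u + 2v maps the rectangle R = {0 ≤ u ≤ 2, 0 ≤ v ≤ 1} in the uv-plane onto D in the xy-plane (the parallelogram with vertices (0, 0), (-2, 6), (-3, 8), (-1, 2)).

Compute the Jacobian determinant of (x, y) with respect to (u, v):

    ∂(x,y)/∂(u,v) = | -1  -1 | = (-1)(2) - (-1)(3) = 1.
                   | 3  2 |

Its absolute value is |J| = 1 (the area scaling factor).

Substituting x = -u - v, y = 3u + 2v into the integrand,

    8x - 8y → -32u - 24v,

so the integral becomes

    ∬_R (-32u - 24v) · |J| du dv = ∫_0^2 ∫_0^1 (-32u - 24v) dv du.

Inner (v): -32u - 12.
Outer (u): -88.

Therefore ∬_D (8x - 8y) dx dy = -88.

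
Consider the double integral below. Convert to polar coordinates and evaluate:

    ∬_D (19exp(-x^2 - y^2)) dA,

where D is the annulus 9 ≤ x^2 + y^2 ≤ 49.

The region D is 3 ≤ r ≤ 7, 0 ≤ θ ≤ 2π in polar coordinates, where x = r cos(θ), y = r sin(θ), and dA = r dr dθ.

Under the substitution, the integrand becomes 19exp(-r^2), so

    ∬_D (19exp(-x^2 - y^2)) dA = ∫_{0}^{2π} ∫_{3}^{7} (19exp(-r^2)) · r dr dθ.

Inner integral (in r): ∫_{3}^{7} (19exp(-r^2)) · r dr = -(19 - 19exp(40))exp(-49)/2.

Outer integral (in θ): ∫_{0}^{2π} (-(19 - 19exp(40))exp(-49)/2) dθ = -19π (1 - exp(40))exp(-49).

Therefore ∬_D (19exp(-x^2 - y^2)) dA = -19π (1 - exp(40))exp(-49).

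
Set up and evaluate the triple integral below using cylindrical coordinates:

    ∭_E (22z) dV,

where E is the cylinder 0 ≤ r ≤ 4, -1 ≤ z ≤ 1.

In cylindrical coordinates, x = r cos(θ), y = r sin(θ), z = z, and dV = r dr dθ dz.

The integrand becomes 22z, so

    ∭_E (22z) dV = ∫_{0}^{2π} ∫_{0}^{4} ∫_{-1}^{1} (22z) · r dz dr dθ.

Inner (z): 0.
Middle (r from 0 to 4): 0.
Outer (θ): 0.

Therefore the triple integral equals 0.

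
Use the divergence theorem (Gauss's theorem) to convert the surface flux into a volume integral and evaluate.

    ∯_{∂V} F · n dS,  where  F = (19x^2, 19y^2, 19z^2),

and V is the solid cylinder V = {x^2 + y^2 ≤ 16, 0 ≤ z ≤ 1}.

By the divergence theorem,

    ∯_{∂V} F · n dS = ∭_V (∇ · F) dV.

Compute the divergence:
    ∇ · F = ∂F_x/∂x + ∂F_y/∂y + ∂F_z/∂z = 38x + 38y + 38z.

In cylindrical coordinates, x = r cos(θ), y = r sin(θ), z = z, dV = r dr dθ dz, with 0 ≤ r ≤ 4, 0 ≤ θ ≤ 2π, 0 ≤ z ≤ 1.

The integrand, after substitution and multiplying by the volume element, becomes (38sqrt(2)r sin(θ + π/4) + 38z) · r, so

    ∭_V (∇·F) dV = ∫_0^{2π} ∫_0^{4} ∫_0^{1} (38sqrt(2)r sin(θ + π/4) + 38z) · r dz dr dθ.

Inner (z from 0 to 1): 19r (2sqrt(2)r sin(θ + π/4) + 1).
Middle (r from 0 to 4): 2432sqrt(2)sin(θ + π/4)/3 + 152.
Outer (θ from 0 to 2π): 304π.

Therefore ∯_{∂V} F · n dS = 304π.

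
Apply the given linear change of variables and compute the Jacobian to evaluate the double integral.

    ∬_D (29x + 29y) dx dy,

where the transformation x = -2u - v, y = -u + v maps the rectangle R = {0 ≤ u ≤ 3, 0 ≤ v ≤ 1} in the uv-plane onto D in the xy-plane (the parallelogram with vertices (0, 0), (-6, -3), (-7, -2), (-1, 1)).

Compute the Jacobian determinant of (x, y) with respect to (u, v):

    ∂(x,y)/∂(u,v) = | -2  -1 | = (-2)(1) - (-1)(-1) = -3.
                   | -1  1 |

Its absolute value is |J| = 3 (the area scaling factor).

Substituting x = -2u - v, y = -u + v into the integrand,

    29x + 29y → -87u,

so the integral becomes

    ∬_R (-87u) · |J| du dv = ∫_0^3 ∫_0^1 (-261u) dv du.

Inner (v): -261u.
Outer (u): -2349/2.

Therefore ∬_D (29x + 29y) dx dy = -2349/2.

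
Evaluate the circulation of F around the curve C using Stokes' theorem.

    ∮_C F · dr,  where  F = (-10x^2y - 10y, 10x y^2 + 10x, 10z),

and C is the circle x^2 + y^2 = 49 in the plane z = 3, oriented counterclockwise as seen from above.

Let S be the flat disk x^2 + y^2 ≤ 49 in the plane z = 3, with upward unit normal n̂ = ẑ. By Stokes' theorem,

    ∮_C F · dr = ∬_S (∇ × F) · n̂ dS = ∬_D (curl F)_z dA,

where D is the disk x^2 + y^2 ≤ 49.

Compute the curl of F = (-10x^2y - 10y, 10x y^2 + 10x, 10z):
    (∇ × F)_x = ∂F_z/∂y - ∂F_y/∂z = 0,
    (∇ × F)_y = ∂F_x/∂z - ∂F_z/∂x = 0,
    (∇ × F)_z = ∂F_y/∂x - ∂F_x/∂y = 10x^2 + 10y^2 + 20.

On z = 3, (curl F)_z = 10x^2 + 10y^2 + 20.

Convert to polar (x = r cos θ, y = r sin θ, dA = r dr dθ); the integrand becomes 10r^2 + 20, so

    ∬_D (curl F)_z dA = ∫_0^{2π} ∫_0^{7} (10r^2 + 20) · r dr dθ.

Inner (r from 0 to 7): 12985/2.
Outer (θ from 0 to 2π): 12985π.

Therefore ∮_C F · dr = 12985π.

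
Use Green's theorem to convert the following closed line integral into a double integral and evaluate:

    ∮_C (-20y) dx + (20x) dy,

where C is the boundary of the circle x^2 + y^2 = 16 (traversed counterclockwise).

Green's theorem converts the closed line integral into a double integral over the enclosed region D:

    ∮_C P dx + Q dy = ∬_D (∂Q/∂x - ∂P/∂y) dA.

Here P = -20y, Q = 20x, so

    ∂Q/∂x = 20,    ∂P/∂y = -20,
    ∂Q/∂x - ∂P/∂y = 40.

D is the region x^2 + y^2 ≤ 16. Evaluating the double integral:

In polar coordinates (x = r cos θ, y = r sin θ, dA = r dr dθ) the integrand becomes 40, so

    ∬_D (40) dA = ∫_0^{2π} ∫_0^{4} (40) · r dr dθ.

Inner (r from 0 to 4): 320.
Outer (θ from 0 to 2π): 640π.

Therefore ∮_C P dx + Q dy = 640π.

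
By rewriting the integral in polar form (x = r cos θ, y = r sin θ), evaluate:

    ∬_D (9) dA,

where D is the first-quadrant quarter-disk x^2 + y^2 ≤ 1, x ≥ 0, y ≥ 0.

The region D is 0 ≤ r ≤ 1, 0 ≤ θ ≤ π/2 in polar coordinates, where x = r cos(θ), y = r sin(θ), and dA = r dr dθ.

Under the substitution, the integrand becomes 9, so

    ∬_D (9) dA = ∫_{0}^{π/2} ∫_{0}^{1} (9) · r dr dθ.

Inner integral (in r): ∫_{0}^{1} (9) · r dr = 9/2.

Outer integral (in θ): ∫_{0}^{π/2} (9/2) dθ = 9π/4.

Therefore ∬_D (9) dA = 9π/4.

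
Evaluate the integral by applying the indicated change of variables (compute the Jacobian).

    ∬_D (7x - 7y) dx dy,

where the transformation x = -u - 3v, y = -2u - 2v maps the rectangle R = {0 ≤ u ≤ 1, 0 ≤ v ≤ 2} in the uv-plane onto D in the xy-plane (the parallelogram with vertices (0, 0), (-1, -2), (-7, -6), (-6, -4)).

Compute the Jacobian determinant of (x, y) with respect to (u, v):

    ∂(x,y)/∂(u,v) = | -1  -3 | = (-1)(-2) - (-3)(-2) = -4.
                   | -2  -2 |

Its absolute value is |J| = 4 (the area scaling factor).

Substituting x = -u - 3v, y = -2u - 2v into the integrand,

    7x - 7y → 7u - 7v,

so the integral becomes

    ∬_R (7u - 7v) · |J| du dv = ∫_0^1 ∫_0^2 (28u - 28v) dv du.

Inner (v): 56u - 56.
Outer (u): -28.

Therefore ∬_D (7x - 7y) dx dy = -28.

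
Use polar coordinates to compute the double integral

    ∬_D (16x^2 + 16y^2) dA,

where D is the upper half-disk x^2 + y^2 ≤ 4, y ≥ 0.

The region D is 0 ≤ r ≤ 2, 0 ≤ θ ≤ π in polar coordinates, where x = r cos(θ), y = r sin(θ), and dA = r dr dθ.

Under the substitution, the integrand becomes 16r^2, so

    ∬_D (16x^2 + 16y^2) dA = ∫_{0}^{π} ∫_{0}^{2} (16r^2) · r dr dθ.

Inner integral (in r): ∫_{0}^{2} (16r^2) · r dr = 64.

Outer integral (in θ): ∫_{0}^{π} (64) dθ = 64π.

Therefore ∬_D (16x^2 + 16y^2) dA = 64π.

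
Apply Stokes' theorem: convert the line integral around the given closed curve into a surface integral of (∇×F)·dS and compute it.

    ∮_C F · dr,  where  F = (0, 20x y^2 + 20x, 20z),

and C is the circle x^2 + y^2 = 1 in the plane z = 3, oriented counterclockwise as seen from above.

Let S be the flat disk x^2 + y^2 ≤ 1 in the plane z = 3, with upward unit normal n̂ = ẑ. By Stokes' theorem,

    ∮_C F · dr = ∬_S (∇ × F) · n̂ dS = ∬_D (curl F)_z dA,

where D is the disk x^2 + y^2 ≤ 1.

Compute the curl of F = (0, 20x y^2 + 20x, 20z):
    (∇ × F)_x = ∂F_z/∂y - ∂F_y/∂z = 0,
    (∇ × F)_y = ∂F_x/∂z - ∂F_z/∂x = 0,
    (∇ × F)_z = ∂F_y/∂x - ∂F_x/∂y = 20y^2 + 20.

On z = 3, (curl F)_z = 20y^2 + 20.

Convert to polar (x = r cos θ, y = r sin θ, dA = r dr dθ); the integrand becomes 20r^2sin(θ)^2 + 20, so

    ∬_D (curl F)_z dA = ∫_0^{2π} ∫_0^{1} (20r^2sin(θ)^2 + 20) · r dr dθ.

Inner (r from 0 to 1): 5sin(θ)^2 + 10.
Outer (θ from 0 to 2π): 25π.

Therefore ∮_C F · dr = 25π.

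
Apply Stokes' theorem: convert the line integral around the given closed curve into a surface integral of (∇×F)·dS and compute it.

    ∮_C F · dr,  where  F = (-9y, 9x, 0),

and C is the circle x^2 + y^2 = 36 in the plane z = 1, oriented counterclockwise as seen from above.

Let S be the flat disk x^2 + y^2 ≤ 36 in the plane z = 1, with upward unit normal n̂ = ẑ. By Stokes' theorem,

    ∮_C F · dr = ∬_S (∇ × F) · n̂ dS = ∬_D (curl F)_z dA,

where D is the disk x^2 + y^2 ≤ 36.

Compute the curl of F = (-9y, 9x, 0):
    (∇ × F)_x = ∂F_z/∂y - ∂F_y/∂z = 0,
    (∇ × F)_y = ∂F_x/∂z - ∂F_z/∂x = 0,
    (∇ × F)_z = ∂F_y/∂x - ∂F_x/∂y = 18.

On z = 1, (curl F)_z = 18.

Convert to polar (x = r cos θ, y = r sin θ, dA = r dr dθ); the integrand becomes 18, so

    ∬_D (curl F)_z dA = ∫_0^{2π} ∫_0^{6} (18) · r dr dθ.

Inner (r from 0 to 6): 324.
Outer (θ from 0 to 2π): 648π.

Therefore ∮_C F · dr = 648π.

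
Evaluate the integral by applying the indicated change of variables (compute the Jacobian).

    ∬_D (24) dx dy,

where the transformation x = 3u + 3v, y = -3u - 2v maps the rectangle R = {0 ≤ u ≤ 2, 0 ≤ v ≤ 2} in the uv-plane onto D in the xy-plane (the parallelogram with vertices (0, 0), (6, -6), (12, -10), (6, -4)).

Compute the Jacobian determinant of (x, y) with respect to (u, v):

    ∂(x,y)/∂(u,v) = | 3  3 | = (3)(-2) - (3)(-3) = 3.
                   | -3  -2 |

Its absolute value is |J| = 3 (the area scaling factor).

Substituting x = 3u + 3v, y = -3u - 2v into the integrand,

    24 → 24,

so the integral becomes

    ∬_R (24) · |J| du dv = ∫_0^2 ∫_0^2 (72) dv du.

Inner (v): 144.
Outer (u): 288.

Therefore ∬_D (24) dx dy = 288.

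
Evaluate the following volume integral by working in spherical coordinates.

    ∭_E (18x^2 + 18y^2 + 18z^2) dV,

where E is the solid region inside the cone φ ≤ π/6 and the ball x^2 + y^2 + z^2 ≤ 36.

In spherical coordinates, x = ρ sin(φ) cos(θ), y = ρ sin(φ) sin(θ), z = ρ cos(φ), and dV = ρ^2 sin(φ) dρ dφ dθ.

The integrand becomes 18ρ^2, so

    ∭_E (18x^2 + 18y^2 + 18z^2) dV = ∫_{0}^{2π} ∫_{0}^{π/6} ∫_{0}^{6} (18ρ^2) · ρ^2 sin(φ) dρ dφ dθ.

Inner (ρ): 139968sin(φ)/5.
Middle (φ): 139968/5 - 69984sqrt(3)/5.
Outer (θ): 139968π (2 - sqrt(3))/5.

Therefore the triple integral equals 139968π (2 - sqrt(3))/5.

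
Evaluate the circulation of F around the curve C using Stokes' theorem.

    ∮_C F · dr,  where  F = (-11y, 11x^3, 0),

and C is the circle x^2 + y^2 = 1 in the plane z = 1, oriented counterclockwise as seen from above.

Let S be the flat disk x^2 + y^2 ≤ 1 in the plane z = 1, with upward unit normal n̂ = ẑ. By Stokes' theorem,

    ∮_C F · dr = ∬_S (∇ × F) · n̂ dS = ∬_D (curl F)_z dA,

where D is the disk x^2 + y^2 ≤ 1.

Compute the curl of F = (-11y, 11x^3, 0):
    (∇ × F)_x = ∂F_z/∂y - ∂F_y/∂z = 0,
    (∇ × F)_y = ∂F_x/∂z - ∂F_z/∂x = 0,
    (∇ × F)_z = ∂F_y/∂x - ∂F_x/∂y = 33x^2 + 11.

On z = 1, (curl F)_z = 33x^2 + 11.

Convert to polar (x = r cos θ, y = r sin θ, dA = r dr dθ); the integrand becomes 33r^2cos(θ)^2 + 11, so

    ∬_D (curl F)_z dA = ∫_0^{2π} ∫_0^{1} (33r^2cos(θ)^2 + 11) · r dr dθ.

Inner (r from 0 to 1): 33cos(θ)^2/4 + 11/2.
Outer (θ from 0 to 2π): 77π/4.

Therefore ∮_C F · dr = 77π/4.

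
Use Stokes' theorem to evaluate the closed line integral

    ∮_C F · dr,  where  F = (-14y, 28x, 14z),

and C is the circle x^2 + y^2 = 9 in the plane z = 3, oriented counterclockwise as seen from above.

Let S be the flat disk x^2 + y^2 ≤ 9 in the plane z = 3, with upward unit normal n̂ = ẑ. By Stokes' theorem,

    ∮_C F · dr = ∬_S (∇ × F) · n̂ dS = ∬_D (curl F)_z dA,

where D is the disk x^2 + y^2 ≤ 9.

Compute the curl of F = (-14y, 28x, 14z):
    (∇ × F)_x = ∂F_z/∂y - ∂F_y/∂z = 0,
    (∇ × F)_y = ∂F_x/∂z - ∂F_z/∂x = 0,
    (∇ × F)_z = ∂F_y/∂x - ∂F_x/∂y = 42.

On z = 3, (curl F)_z = 42.

Convert to polar (x = r cos θ, y = r sin θ, dA = r dr dθ); the integrand becomes 42, so

    ∬_D (curl F)_z dA = ∫_0^{2π} ∫_0^{3} (42) · r dr dθ.

Inner (r from 0 to 3): 189.
Outer (θ from 0 to 2π): 378π.

Therefore ∮_C F · dr = 378π.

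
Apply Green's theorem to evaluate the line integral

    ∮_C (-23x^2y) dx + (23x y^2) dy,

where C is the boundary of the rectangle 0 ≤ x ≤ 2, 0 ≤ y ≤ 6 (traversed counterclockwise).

Green's theorem converts the closed line integral into a double integral over the enclosed region D:

    ∮_C P dx + Q dy = ∬_D (∂Q/∂x - ∂P/∂y) dA.

Here P = -23x^2y, Q = 23x y^2, so

    ∂Q/∂x = 23y^2,    ∂P/∂y = -23x^2,
    ∂Q/∂x - ∂P/∂y = 23x^2 + 23y^2.

D is the region 0 ≤ x ≤ 2, 0 ≤ y ≤ 6. Evaluating the double integral:

    ∬_D (23x^2 + 23y^2) dA = ∫_0^{2} ∫_0^{6} (23x^2 + 23y^2) dy dx.

Inner (y from 0 to 6): 138x^2 + 1656.
Outer (x from 0 to 2): 3680.

Therefore ∮_C P dx + Q dy = 3680.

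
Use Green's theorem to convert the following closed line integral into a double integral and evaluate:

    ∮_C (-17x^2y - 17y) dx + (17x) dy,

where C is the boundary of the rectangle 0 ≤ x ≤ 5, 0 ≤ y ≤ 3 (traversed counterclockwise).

Green's theorem converts the closed line integral into a double integral over the enclosed region D:

    ∮_C P dx + Q dy = ∬_D (∂Q/∂x - ∂P/∂y) dA.

Here P = -17x^2y - 17y, Q = 17x, so

    ∂Q/∂x = 17,    ∂P/∂y = -17x^2 - 17,
    ∂Q/∂x - ∂P/∂y = 17x^2 + 34.

D is the region 0 ≤ x ≤ 5, 0 ≤ y ≤ 3. Evaluating the double integral:

    ∬_D (17x^2 + 34) dA = ∫_0^{5} ∫_0^{3} (17x^2 + 34) dy dx.

Inner (y from 0 to 3): 51x^2 + 102.
Outer (x from 0 to 5): 2635.

Therefore ∮_C P dx + Q dy = 2635.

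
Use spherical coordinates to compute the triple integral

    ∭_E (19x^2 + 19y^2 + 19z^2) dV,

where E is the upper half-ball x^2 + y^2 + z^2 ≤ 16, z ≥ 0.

In spherical coordinates, x = ρ sin(φ) cos(θ), y = ρ sin(φ) sin(θ), z = ρ cos(φ), and dV = ρ^2 sin(φ) dρ dφ dθ.

The integrand becomes 19ρ^2, so

    ∭_E (19x^2 + 19y^2 + 19z^2) dV = ∫_{0}^{2π} ∫_{0}^{π/2} ∫_{0}^{4} (19ρ^2) · ρ^2 sin(φ) dρ dφ dθ.

Inner (ρ): 19456sin(φ)/5.
Middle (φ): 19456/5.
Outer (θ): 38912π/5.

Therefore the triple integral equals 38912π/5.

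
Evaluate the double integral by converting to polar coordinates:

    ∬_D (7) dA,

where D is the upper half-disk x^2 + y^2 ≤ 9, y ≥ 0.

The region D is 0 ≤ r ≤ 3, 0 ≤ θ ≤ π in polar coordinates, where x = r cos(θ), y = r sin(θ), and dA = r dr dθ.

Under the substitution, the integrand becomes 7, so

    ∬_D (7) dA = ∫_{0}^{π} ∫_{0}^{3} (7) · r dr dθ.

Inner integral (in r): ∫_{0}^{3} (7) · r dr = 63/2.

Outer integral (in θ): ∫_{0}^{π} (63/2) dθ = 63π/2.

Therefore ∬_D (7) dA = 63π/2.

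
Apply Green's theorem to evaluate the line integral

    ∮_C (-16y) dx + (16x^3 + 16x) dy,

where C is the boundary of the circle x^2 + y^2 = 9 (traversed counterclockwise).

Green's theorem converts the closed line integral into a double integral over the enclosed region D:

    ∮_C P dx + Q dy = ∬_D (∂Q/∂x - ∂P/∂y) dA.

Here P = -16y, Q = 16x^3 + 16x, so

    ∂Q/∂x = 48x^2 + 16,    ∂P/∂y = -16,
    ∂Q/∂x - ∂P/∂y = 48x^2 + 32.

D is the region x^2 + y^2 ≤ 9. Evaluating the double integral:

In polar coordinates (x = r cos θ, y = r sin θ, dA = r dr dθ) the integrand becomes 48r^2cos(θ)^2 + 32, so

    ∬_D (48x^2 + 32) dA = ∫_0^{2π} ∫_0^{3} (48r^2cos(θ)^2 + 32) · r dr dθ.

Inner (r from 0 to 3): 972cos(θ)^2 + 144.
Outer (θ from 0 to 2π): 1260π.

Therefore ∮_C P dx + Q dy = 1260π.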